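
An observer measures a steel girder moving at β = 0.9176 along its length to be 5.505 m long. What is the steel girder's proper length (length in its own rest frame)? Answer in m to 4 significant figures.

L₀ ≈ 13.85 m

γ = 1/√(1 − 0.9176²) = 2.51569
L₀ = γL = 2.51569 × 5.505 = 13.85 m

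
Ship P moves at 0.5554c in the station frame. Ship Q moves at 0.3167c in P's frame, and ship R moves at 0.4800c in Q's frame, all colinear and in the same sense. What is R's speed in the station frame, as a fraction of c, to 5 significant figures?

Compose boost 2: (0.3167 + 0.5554)/(1 + 0.3167×0.5554) = 0.87210/1.175895 = 0.7416477
Compose boost 3: (0.4800 + 0.7416477)/(1 + 0.4800×0.7416477) = 1.221648/1.355991 = 0.90093

u ≈ 0.90093c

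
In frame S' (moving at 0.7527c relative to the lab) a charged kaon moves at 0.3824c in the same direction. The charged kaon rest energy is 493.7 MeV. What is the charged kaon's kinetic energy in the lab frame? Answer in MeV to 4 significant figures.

u_lab = (0.3824 + 0.7527)/(1 + 0.3824×0.7527) = 0.8814035
γ = 1/√(1 − 0.8814035²) = 2.11701
K = (γ − 1)m₀c² = (2.11701 − 1) × 493.7 = 1.11701 × 493.7 = 551.5 MeV

K ≈ 551.5 MeV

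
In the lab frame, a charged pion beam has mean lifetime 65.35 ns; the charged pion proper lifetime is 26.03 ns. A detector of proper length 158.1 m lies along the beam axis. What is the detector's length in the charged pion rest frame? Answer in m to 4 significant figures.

L ≈ 62.97 m

Time dilation ⇒ γ = Δt/τ₀ = 65.35/26.03 = 2.51056
Length contraction: L = L₀/γ = 158.1/2.51056 = 62.97 m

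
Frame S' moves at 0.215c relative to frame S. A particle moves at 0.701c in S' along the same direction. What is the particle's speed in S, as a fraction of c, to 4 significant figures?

u ≈ 0.7960c

Relativistic velocity addition: u = (u' + v)/(1 + u'v/c²)
= (0.701 + 0.215)/(1 + 0.701×0.215) = 0.9160/1.15071 = 0.7960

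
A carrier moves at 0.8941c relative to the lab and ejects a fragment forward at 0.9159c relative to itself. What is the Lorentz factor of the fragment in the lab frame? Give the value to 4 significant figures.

γ ≈ 10.12

u_lab = (0.9159 + 0.8941)/(1 + 0.9159×0.8941) = 1.8100/1.818906 = 0.9951035
γ = 1/√(1 − 0.9951035²) = 10.12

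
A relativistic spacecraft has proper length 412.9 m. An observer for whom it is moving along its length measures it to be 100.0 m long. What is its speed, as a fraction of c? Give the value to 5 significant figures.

γ = L₀/L = 412.9/100.0 = 4.129000
β = √(1 − 1/γ²) = 0.97023

β ≈ 0.97023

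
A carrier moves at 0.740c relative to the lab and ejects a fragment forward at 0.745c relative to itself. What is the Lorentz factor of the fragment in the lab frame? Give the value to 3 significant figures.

u_lab = (0.745 + 0.740)/(1 + 0.745×0.740) = 1.485/1.55130 = 0.957262
γ = 1/√(1 − 0.957262²) = 3.46

γ ≈ 3.46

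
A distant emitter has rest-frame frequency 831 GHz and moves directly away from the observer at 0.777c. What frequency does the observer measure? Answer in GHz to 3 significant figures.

Relativistic Doppler: f_obs = f_src √((1−β)/(1+β))
= 831 × √(0.22300/1.7770) = 831 × 0.35425 = 294 GHz

f_obs ≈ 294 GHz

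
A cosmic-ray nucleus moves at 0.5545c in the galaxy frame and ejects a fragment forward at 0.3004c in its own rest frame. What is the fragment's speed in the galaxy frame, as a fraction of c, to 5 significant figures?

Compose boost 2: (0.3004 + 0.5545)/(1 + 0.3004×0.5545) = 0.85490/1.166572 = 0.73283

u ≈ 0.73283c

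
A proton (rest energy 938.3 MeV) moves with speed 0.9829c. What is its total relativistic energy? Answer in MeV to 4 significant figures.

γ = 1/√(1 − 0.9829²) = 5.43065
E = γm₀c² = 5.43065 × 938.3 MeV = 5096 MeV

E ≈ 5096 MeV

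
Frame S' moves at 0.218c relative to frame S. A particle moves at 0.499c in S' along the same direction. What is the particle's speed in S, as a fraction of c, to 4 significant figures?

u ≈ 0.6467c

Relativistic velocity addition: u = (u' + v)/(1 + u'v/c²)
= (0.499 + 0.218)/(1 + 0.499×0.218) = 0.7170/1.10878 = 0.6467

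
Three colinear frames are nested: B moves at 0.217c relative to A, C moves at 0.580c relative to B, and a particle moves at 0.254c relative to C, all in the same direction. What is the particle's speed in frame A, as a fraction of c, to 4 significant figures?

Compose boost 2: (0.580 + 0.217)/(1 + 0.580×0.217) = 0.7970/1.12586 = 0.707903
Compose boost 3: (0.254 + 0.707903)/(1 + 0.254×0.707903) = 0.961903/1.17981 = 0.8153

u ≈ 0.8153c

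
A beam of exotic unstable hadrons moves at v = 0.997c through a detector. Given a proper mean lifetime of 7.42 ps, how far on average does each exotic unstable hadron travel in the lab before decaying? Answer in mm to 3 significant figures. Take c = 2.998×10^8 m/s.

d ≈ 28.7 mm

γ = 1/√(1 − 0.997²) = 12.920
Dilated lifetime: Δt = γτ₀ = 12.920 × 7.42 ps = 95.864 ps
d = vΔt = 0.997c × 95.864 ps = 2.9890×10^8 m/s × 9.5864×10^-11 s = 28.7 mm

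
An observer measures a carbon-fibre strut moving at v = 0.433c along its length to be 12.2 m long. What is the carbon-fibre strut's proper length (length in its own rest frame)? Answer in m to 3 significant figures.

γ = 1/√(1 − 0.433²) = 1.1094
L₀ = γL = 1.1094 × 12.2 = 13.5 m

L₀ ≈ 13.5 m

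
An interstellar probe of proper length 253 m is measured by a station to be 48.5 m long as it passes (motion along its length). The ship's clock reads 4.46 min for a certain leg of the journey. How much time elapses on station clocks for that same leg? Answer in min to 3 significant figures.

Length contraction ⇒ γ = L₀/L = 253/48.5 = 5.2165
Time dilation: Δt = γτ₀ = 5.2165 × 4.46 min = 23.3 min

Δt ≈ 23.3 min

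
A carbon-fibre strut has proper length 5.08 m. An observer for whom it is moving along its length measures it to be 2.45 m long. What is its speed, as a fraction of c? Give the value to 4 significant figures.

β ≈ 0.8760

γ = L₀/L = 5.08/2.45 = 2.07347
β = √(1 − 1/γ²) = 0.8760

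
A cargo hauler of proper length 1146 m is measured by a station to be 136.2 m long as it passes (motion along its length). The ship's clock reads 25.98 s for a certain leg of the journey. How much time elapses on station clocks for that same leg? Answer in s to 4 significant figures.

Length contraction ⇒ γ = L₀/L = 1146/136.2 = 8.41410
Time dilation: Δt = γτ₀ = 8.41410 × 25.98 s = 218.6 s

Δt ≈ 218.6 s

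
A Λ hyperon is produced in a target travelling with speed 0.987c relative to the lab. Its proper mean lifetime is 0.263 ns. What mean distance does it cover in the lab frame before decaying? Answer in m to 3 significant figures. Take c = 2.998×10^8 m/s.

γ = 1/√(1 − 0.987²) = 6.2220
Dilated lifetime: Δt = γτ₀ = 6.2220 × 0.263 ns = 1.6364 ns
d = vΔt = 0.987c × 1.6364 ns = 2.9590×10^8 m/s × 1.6364×10^-9 s = 0.484 m

d ≈ 0.484 m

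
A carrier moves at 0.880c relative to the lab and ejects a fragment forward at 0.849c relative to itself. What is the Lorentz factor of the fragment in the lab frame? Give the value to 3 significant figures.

γ ≈ 6.96

u_lab = (0.849 + 0.880)/(1 + 0.849×0.880) = 1.729/1.74712 = 0.989629
γ = 1/√(1 − 0.989629²) = 6.96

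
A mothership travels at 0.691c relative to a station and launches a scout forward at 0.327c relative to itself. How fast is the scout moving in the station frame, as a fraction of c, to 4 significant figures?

u ≈ 0.8304c

Compose boost 2: (0.327 + 0.691)/(1 + 0.327×0.691) = 1.018/1.22596 = 0.8304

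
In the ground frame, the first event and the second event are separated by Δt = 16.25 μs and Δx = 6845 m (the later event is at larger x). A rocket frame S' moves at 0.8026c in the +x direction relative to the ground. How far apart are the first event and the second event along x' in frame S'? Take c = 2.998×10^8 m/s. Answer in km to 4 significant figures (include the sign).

Δx' ≈ 4.920 km

γ = 1/√(1 − 0.8026²) = 1.67640
Δx' = γ(Δx − vΔt) = 1.67640 × (6845 m − 0.8026×(2.998×10^8 m/s)×16.25×10^-6 s)
= 1.67640 × (2934.93 m) = 4.920 km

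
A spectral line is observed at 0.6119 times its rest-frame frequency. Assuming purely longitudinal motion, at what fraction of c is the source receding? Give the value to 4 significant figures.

f_obs/f_src = √((1−β)/(1+β)) = 0.6119  ⇒  (1−β)/(1+β) = 0.374422
β = |1 − D²|/(1 + D²) = |1 − 0.374422|/(1 + 0.374422) = 0.4552

β ≈ 0.4552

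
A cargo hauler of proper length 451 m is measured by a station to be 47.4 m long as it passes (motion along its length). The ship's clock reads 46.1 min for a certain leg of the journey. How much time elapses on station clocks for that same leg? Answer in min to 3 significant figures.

Length contraction ⇒ γ = L₀/L = 451/47.4 = 9.5148
Time dilation: Δt = γτ₀ = 9.5148 × 46.1 min = 439 min

Δt ≈ 439 min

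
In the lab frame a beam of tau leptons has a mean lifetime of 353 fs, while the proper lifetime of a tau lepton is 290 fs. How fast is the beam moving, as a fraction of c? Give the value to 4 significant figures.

β ≈ 0.5702

γ = Δt/τ₀ = 353/290 = 1.21724
β = √(1 − 1/γ²) = √(1 − 1/1.21724²) = 0.5702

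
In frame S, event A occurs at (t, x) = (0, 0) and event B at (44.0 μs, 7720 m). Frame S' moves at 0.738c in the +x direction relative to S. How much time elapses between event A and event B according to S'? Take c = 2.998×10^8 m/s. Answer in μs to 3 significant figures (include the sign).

Δt' ≈ 37.0 μs

γ = 1/√(1 − 0.738²) = 1.4819
Δt' = γ(Δt − vΔx/c²) = 1.4819 × (44.0 μs − 0.738×7720 m / (2.998×10^8 m/s))
= 1.4819 × (24.996 μs) = 37.0 μs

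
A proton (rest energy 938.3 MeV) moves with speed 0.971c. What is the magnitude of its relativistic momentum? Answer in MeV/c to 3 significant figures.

p ≈ 3810 MeV/c

γ = 1/√(1 − 0.971²) = 4.1827
p = γβm₀c = 4.1827 × 0.971 × 938.3 MeV/c = 3810 MeV/c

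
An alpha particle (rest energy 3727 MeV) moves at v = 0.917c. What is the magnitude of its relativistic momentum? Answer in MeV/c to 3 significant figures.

γ = 1/√(1 − 0.917²) = 2.5070
p = γβm₀c = 2.5070 × 0.917 × 3727 MeV/c = 8570 MeV/c

p ≈ 8570 MeV/c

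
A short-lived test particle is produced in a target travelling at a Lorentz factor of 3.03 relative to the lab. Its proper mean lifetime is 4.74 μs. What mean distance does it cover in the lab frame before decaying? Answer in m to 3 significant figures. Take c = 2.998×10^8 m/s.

d ≈ 4060 m

β = √(1 − 1/γ²) = √(1 − 1/3.03²) = 0.94397
Dilated lifetime: Δt = γτ₀ = 3.03 × 4.74 μs = 14.362 μs
d = vΔt = 0.94397c × 14.362 μs = 2.8300×10^8 m/s × 1.4362×10^-5 s = 4060 m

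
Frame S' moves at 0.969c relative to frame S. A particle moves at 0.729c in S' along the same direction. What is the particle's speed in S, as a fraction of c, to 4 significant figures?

u ≈ 0.9951c

Relativistic velocity addition: u = (u' + v)/(1 + u'v/c²)
= (0.729 + 0.969)/(1 + 0.729×0.969) = 1.698/1.70640 = 0.9951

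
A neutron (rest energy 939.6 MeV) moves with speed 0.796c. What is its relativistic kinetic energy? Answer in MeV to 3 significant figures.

K ≈ 613 MeV

γ = 1/√(1 − 0.796²) = 1.6521
K = (γ − 1)m₀c² = (1.6521 − 1) × 939.6 MeV = 0.65208 × 939.6 MeV = 613 MeV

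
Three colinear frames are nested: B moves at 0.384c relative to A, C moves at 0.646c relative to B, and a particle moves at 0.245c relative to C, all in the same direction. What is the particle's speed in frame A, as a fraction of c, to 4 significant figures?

Compose boost 2: (0.646 + 0.384)/(1 + 0.646×0.384) = 1.030/1.24806 = 0.825278
Compose boost 3: (0.245 + 0.825278)/(1 + 0.245×0.825278) = 1.07028/1.20219 = 0.8903

u ≈ 0.8903c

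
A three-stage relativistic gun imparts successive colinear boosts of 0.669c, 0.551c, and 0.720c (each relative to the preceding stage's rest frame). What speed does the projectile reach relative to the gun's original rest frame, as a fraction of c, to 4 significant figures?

u ≈ 0.9815c

Compose boost 2: (0.551 + 0.669)/(1 + 0.551×0.669) = 1.220/1.36862 = 0.891410
Compose boost 3: (0.720 + 0.891410)/(1 + 0.720×0.891410) = 1.61141/1.64181 = 0.9815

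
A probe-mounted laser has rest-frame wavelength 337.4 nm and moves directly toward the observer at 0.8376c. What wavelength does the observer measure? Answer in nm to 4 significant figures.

λ_obs ≈ 100.3 nm

Relativistic Doppler: λ_obs = λ_src √((1−β)/(1+β))
= 337.4 × √(0.162400/1.83760) = 337.4 × 0.297281 = 100.3 nm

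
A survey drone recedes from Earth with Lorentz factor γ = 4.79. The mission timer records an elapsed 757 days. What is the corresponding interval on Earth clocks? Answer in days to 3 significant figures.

γ = 4.79 (given)
Time dilation: Δt = γτ₀ = 4.79 × 757 days = 3630 days

Δt ≈ 3630 days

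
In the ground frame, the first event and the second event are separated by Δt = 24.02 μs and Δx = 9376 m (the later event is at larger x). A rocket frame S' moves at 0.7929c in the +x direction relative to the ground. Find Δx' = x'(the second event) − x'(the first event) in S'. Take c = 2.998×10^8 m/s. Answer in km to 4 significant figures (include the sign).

Δx' ≈ 6.017 km

γ = 1/√(1 − 0.7929²) = 1.64109
Δx' = γ(Δx − vΔt) = 1.64109 × (9376 m − 0.7929×(2.998×10^8 m/s)×24.02×10^-6 s)
= 1.64109 × (3666.17 m) = 6.017 km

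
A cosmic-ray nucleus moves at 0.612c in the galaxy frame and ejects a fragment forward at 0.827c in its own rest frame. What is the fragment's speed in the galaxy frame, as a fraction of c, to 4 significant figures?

u ≈ 0.9554c

Compose boost 2: (0.827 + 0.612)/(1 + 0.827×0.612) = 1.439/1.50612 = 0.9554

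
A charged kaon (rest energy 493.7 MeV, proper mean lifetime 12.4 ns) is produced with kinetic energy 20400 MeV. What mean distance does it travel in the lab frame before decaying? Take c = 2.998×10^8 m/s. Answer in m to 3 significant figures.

γ = 1 + K/(m₀c²) = 1 + 20400/493.7 = 42.321
β = √(1 − 1/γ²) = 0.99972
Dilated lifetime: γτ₀ = 42.321 × 12.4 ns = 524.78 ns
d = βc·γτ₀ = 0.99972 × (2.998×10^8 m/s) × 5.2478×10^-7 s = 157 m

d ≈ 157 m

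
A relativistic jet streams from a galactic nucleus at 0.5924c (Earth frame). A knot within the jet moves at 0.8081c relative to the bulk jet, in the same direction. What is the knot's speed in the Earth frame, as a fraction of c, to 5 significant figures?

u ≈ 0.94710c

Relativistic velocity addition: u = (u' + v)/(1 + u'v/c²)
= (0.8081 + 0.5924)/(1 + 0.8081×0.5924) = 1.4005/1.478718 = 0.94710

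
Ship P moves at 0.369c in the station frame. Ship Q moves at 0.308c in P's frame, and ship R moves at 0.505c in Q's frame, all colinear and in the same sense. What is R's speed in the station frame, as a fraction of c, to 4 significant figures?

Compose boost 2: (0.308 + 0.369)/(1 + 0.308×0.369) = 0.6770/1.11365 = 0.607910
Compose boost 3: (0.505 + 0.607910)/(1 + 0.505×0.607910) = 1.11291/1.30699 = 0.8515

u ≈ 0.8515c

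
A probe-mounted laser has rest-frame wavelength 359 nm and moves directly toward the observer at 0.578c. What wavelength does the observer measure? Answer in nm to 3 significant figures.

λ_obs ≈ 186 nm

Relativistic Doppler: λ_obs = λ_src √((1−β)/(1+β))
= 359 × √(0.42200/1.5780) = 359 × 0.51713 = 186 nm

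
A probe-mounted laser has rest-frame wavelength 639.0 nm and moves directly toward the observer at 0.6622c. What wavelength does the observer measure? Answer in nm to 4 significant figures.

Relativistic Doppler: λ_obs = λ_src √((1−β)/(1+β))
= 639.0 × √(0.337800/1.66220) = 639.0 × 0.450804 = 288.1 nm

λ_obs ≈ 288.1 nm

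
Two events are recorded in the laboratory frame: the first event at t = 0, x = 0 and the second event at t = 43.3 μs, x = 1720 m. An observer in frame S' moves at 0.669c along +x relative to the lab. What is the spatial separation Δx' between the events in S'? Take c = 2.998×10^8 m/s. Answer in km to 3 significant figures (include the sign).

γ = 1/√(1 − 0.669²) = 1.3454
Δx' = γ(Δx − vΔt) = 1.3454 × (1720 m − 0.669×(2.998×10^8 m/s)×43.3×10^-6 s)
= 1.3454 × (-6964.5 m) = -9.37 km

Δx' ≈ -9.37 km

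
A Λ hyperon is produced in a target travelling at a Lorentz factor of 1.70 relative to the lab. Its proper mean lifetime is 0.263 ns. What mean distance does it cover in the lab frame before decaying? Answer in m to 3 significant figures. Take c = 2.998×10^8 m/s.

β = √(1 − 1/γ²) = √(1 − 1/1.70²) = 0.80869
Dilated lifetime: Δt = γτ₀ = 1.70 × 0.263 ns = 0.44710 ns
d = vΔt = 0.80869c × 0.44710 ns = 2.4245×10^8 m/s × 4.4710×10^-10 s = 0.108 m

d ≈ 0.108 m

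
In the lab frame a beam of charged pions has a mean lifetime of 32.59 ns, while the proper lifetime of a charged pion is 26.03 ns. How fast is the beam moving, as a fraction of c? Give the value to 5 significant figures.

β ≈ 0.60171

γ = Δt/τ₀ = 32.59/26.03 = 1.252017
β = √(1 − 1/γ²) = √(1 − 1/1.252017²) = 0.60171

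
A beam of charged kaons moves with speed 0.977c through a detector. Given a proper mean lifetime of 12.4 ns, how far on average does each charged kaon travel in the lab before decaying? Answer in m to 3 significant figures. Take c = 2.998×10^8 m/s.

d ≈ 17.0 m

γ = 1/√(1 − 0.977²) = 4.6896
Dilated lifetime: Δt = γτ₀ = 4.6896 × 12.4 ns = 58.151 ns
d = vΔt = 0.977c × 58.151 ns = 2.9290×10^8 m/s × 5.8151×10^-8 s = 17.0 m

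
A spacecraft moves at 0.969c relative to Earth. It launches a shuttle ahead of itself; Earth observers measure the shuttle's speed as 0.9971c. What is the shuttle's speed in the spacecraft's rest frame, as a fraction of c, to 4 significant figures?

Inverse velocity addition: u' = (u − v)/(1 − uv/c²)
= (0.9971 − 0.969)/(1 − 0.9971×0.969) = 0.02810/0.0338101 = 0.8311

u' ≈ 0.8311c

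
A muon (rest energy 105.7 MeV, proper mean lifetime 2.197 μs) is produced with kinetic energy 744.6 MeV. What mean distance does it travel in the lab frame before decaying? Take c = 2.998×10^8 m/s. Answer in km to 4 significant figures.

d ≈ 5.257 km

γ = 1 + K/(m₀c²) = 1 + 744.6/105.7 = 8.04447
β = √(1 − 1/γ²) = 0.992244
Dilated lifetime: γτ₀ = 8.04447 × 2.197 μs = 17.6737 μs
d = βc·γτ₀ = 0.992244 × (2.998×10^8 m/s) × 1.76737×10^-5 s = 5.257 km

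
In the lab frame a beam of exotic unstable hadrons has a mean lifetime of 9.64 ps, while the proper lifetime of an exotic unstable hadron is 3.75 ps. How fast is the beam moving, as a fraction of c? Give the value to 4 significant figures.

β ≈ 0.9212

γ = Δt/τ₀ = 9.64/3.75 = 2.57067
β = √(1 − 1/γ²) = √(1 − 1/2.57067²) = 0.9212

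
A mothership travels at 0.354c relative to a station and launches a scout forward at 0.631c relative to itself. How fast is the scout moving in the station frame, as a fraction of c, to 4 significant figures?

u ≈ 0.8052c

Compose boost 2: (0.631 + 0.354)/(1 + 0.631×0.354) = 0.9850/1.22337 = 0.8052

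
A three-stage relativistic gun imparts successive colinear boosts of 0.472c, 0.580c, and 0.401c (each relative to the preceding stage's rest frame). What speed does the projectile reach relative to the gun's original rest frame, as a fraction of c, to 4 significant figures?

u ≈ 0.9217c

Compose boost 2: (0.580 + 0.472)/(1 + 0.580×0.472) = 1.052/1.27376 = 0.825901
Compose boost 3: (0.401 + 0.825901)/(1 + 0.401×0.825901) = 1.22690/1.33119 = 0.9217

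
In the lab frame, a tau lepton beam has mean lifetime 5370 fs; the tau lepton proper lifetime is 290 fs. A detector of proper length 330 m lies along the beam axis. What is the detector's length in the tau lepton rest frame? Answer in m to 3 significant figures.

Time dilation ⇒ γ = Δt/τ₀ = 5370/290 = 18.517
Length contraction: L = L₀/γ = 330/18.517 = 17.8 m

L ≈ 17.8 m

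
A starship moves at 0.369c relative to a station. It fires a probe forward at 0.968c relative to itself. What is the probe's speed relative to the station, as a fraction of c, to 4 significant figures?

u ≈ 0.9851c

Relativistic velocity addition: u = (u' + v)/(1 + u'v/c²)
= (0.968 + 0.369)/(1 + 0.968×0.369) = 1.337/1.35719 = 0.9851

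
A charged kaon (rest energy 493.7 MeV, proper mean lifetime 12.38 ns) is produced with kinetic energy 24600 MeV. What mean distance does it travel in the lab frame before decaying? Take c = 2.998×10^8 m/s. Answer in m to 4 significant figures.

d ≈ 188.6 m

γ = 1 + K/(m₀c²) = 1 + 24600/493.7 = 50.8278
β = √(1 − 1/γ²) = 0.999806
Dilated lifetime: γτ₀ = 50.8278 × 12.38 ns = 629.249 ns
d = βc·γτ₀ = 0.999806 × (2.998×10^8 m/s) × 6.29249×10^-7 s = 188.6 m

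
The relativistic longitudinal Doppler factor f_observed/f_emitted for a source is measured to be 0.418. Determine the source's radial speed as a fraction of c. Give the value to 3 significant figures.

f_obs/f_src = √((1−β)/(1+β)) = 0.418  ⇒  (1−β)/(1+β) = 0.17472
β = |1 − D²|/(1 + D²) = |1 − 0.17472|/(1 + 0.17472) = 0.703

β ≈ 0.703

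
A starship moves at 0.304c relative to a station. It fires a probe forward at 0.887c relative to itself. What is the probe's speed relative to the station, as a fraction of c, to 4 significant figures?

Relativistic velocity addition: u = (u' + v)/(1 + u'v/c²)
= (0.887 + 0.304)/(1 + 0.887×0.304) = 1.191/1.26965 = 0.9381

u ≈ 0.9381c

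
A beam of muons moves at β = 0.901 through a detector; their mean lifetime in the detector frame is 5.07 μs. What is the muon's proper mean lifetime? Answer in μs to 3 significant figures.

γ = 1/√(1 − 0.901²) = 2.3051
Proper time: τ₀ = Δt/γ = 5.07/2.3051 = 2.20 μs

τ₀ ≈ 2.20 μs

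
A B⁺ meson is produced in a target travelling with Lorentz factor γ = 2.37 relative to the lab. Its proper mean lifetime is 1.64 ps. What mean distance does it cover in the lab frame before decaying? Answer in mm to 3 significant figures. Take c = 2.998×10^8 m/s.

d ≈ 1.06 mm

β = √(1 − 1/γ²) = √(1 − 1/2.37²) = 0.90662
Dilated lifetime: Δt = γτ₀ = 2.37 × 1.64 ps = 3.8868 ps
d = vΔt = 0.90662c × 3.8868 ps = 2.7181×10^8 m/s × 3.8868×10^-12 s = 1.06 mm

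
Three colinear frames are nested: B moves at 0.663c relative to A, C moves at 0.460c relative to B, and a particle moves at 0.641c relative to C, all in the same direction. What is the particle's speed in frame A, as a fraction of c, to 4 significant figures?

u ≈ 0.9677c

Compose boost 2: (0.460 + 0.663)/(1 + 0.460×0.663) = 1.123/1.30498 = 0.860550
Compose boost 3: (0.641 + 0.860550)/(1 + 0.641×0.860550) = 1.50155/1.55161 = 0.9677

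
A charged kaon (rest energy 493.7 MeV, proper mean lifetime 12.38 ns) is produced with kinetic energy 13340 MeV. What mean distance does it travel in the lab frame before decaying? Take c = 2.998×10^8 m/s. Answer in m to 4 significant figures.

γ = 1 + K/(m₀c²) = 1 + 13340/493.7 = 28.0205
β = √(1 − 1/γ²) = 0.999363
Dilated lifetime: γτ₀ = 28.0205 × 12.38 ns = 346.893 ns
d = βc·γτ₀ = 0.999363 × (2.998×10^8 m/s) × 3.46893×10^-7 s = 103.9 m

d ≈ 103.9 m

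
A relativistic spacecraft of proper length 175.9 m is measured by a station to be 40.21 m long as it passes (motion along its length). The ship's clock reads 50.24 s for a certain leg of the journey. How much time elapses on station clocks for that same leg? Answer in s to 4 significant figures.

Δt ≈ 219.8 s

Length contraction ⇒ γ = L₀/L = 175.9/40.21 = 4.37453
Time dilation: Δt = γτ₀ = 4.37453 × 50.24 s = 219.8 s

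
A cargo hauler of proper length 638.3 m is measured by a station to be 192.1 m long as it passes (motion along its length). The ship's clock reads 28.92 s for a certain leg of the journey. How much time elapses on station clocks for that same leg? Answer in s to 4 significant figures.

Δt ≈ 96.09 s

Length contraction ⇒ γ = L₀/L = 638.3/192.1 = 3.32275
Time dilation: Δt = γτ₀ = 3.32275 × 28.92 s = 96.09 s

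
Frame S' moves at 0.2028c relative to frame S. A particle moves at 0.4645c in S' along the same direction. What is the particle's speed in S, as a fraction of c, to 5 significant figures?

u ≈ 0.60985c

Relativistic velocity addition: u = (u' + v)/(1 + u'v/c²)
= (0.4645 + 0.2028)/(1 + 0.4645×0.2028) = 0.66730/1.094201 = 0.60985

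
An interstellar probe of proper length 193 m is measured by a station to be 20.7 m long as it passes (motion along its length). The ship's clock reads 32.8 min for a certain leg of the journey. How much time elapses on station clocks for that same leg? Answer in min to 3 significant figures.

Δt ≈ 306 min

Length contraction ⇒ γ = L₀/L = 193/20.7 = 9.3237
Time dilation: Δt = γτ₀ = 9.3237 × 32.8 min = 306 min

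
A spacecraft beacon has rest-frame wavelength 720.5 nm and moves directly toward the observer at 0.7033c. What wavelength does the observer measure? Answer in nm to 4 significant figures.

λ_obs ≈ 300.7 nm

Relativistic Doppler: λ_obs = λ_src √((1−β)/(1+β))
= 720.5 × √(0.296700/1.70330) = 720.5 × 0.417362 = 300.7 nm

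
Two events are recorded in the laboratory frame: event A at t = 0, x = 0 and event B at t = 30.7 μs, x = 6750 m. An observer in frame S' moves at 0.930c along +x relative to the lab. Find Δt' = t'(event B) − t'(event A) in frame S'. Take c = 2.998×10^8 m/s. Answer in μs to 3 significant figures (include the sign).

γ = 1/√(1 − 0.930²) = 2.7206
Δt' = γ(Δt − vΔx/c²) = 2.7206 × (30.7 μs − 0.930×6750 m / (2.998×10^8 m/s))
= 2.7206 × (9.7610 μs) = 26.6 μs

Δt' ≈ 26.6 μs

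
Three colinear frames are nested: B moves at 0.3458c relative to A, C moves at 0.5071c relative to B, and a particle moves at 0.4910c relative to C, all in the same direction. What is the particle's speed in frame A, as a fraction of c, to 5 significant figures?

Compose boost 2: (0.5071 + 0.3458)/(1 + 0.5071×0.3458) = 0.85290/1.175355 = 0.7256530
Compose boost 3: (0.4910 + 0.7256530)/(1 + 0.4910×0.7256530) = 1.216653/1.356296 = 0.89704

u ≈ 0.89704c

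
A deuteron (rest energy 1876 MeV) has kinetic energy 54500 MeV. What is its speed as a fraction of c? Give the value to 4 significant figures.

β ≈ 0.9994

γ = 1 + K/(m₀c²) = 1 + 54500/1876 = 30.0512
β = √(1 − 1/γ²) = 0.9994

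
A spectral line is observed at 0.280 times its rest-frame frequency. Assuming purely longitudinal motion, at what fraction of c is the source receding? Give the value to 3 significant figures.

β ≈ 0.855

f_obs/f_src = √((1−β)/(1+β)) = 0.280  ⇒  (1−β)/(1+β) = 0.078400
β = |1 − D²|/(1 + D²) = |1 − 0.078400|/(1 + 0.078400) = 0.855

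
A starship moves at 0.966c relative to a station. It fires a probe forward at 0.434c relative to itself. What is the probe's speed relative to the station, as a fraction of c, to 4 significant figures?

Relativistic velocity addition: u = (u' + v)/(1 + u'v/c²)
= (0.434 + 0.966)/(1 + 0.434×0.966) = 1.400/1.41924 = 0.9864

u ≈ 0.9864c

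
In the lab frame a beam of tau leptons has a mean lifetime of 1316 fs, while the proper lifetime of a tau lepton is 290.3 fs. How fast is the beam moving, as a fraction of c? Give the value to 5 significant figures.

β ≈ 0.97537

γ = Δt/τ₀ = 1316/290.3 = 4.533241
β = √(1 − 1/γ²) = √(1 − 1/4.533241²) = 0.97537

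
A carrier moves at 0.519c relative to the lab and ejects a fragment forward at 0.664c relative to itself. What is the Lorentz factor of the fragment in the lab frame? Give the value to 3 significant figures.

u_lab = (0.664 + 0.519)/(1 + 0.664×0.519) = 1.183/1.34462 = 0.879805
γ = 1/√(1 − 0.879805²) = 2.10

γ ≈ 2.10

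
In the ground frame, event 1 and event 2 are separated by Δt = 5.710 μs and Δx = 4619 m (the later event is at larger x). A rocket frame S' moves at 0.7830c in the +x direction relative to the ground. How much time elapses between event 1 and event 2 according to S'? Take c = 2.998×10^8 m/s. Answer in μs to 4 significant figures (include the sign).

γ = 1/√(1 − 0.7830²) = 1.60766
Δt' = γ(Δt − vΔx/c²) = 1.60766 × (5.710 μs − 0.7830×4619 m / (2.998×10^8 m/s))
= 1.60766 × (-6.35363 μs) = -10.21 μs

Δt' ≈ -10.21 μs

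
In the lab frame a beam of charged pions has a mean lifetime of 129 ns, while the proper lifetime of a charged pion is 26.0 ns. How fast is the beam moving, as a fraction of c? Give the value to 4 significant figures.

γ = Δt/τ₀ = 129/26.0 = 4.96154
β = √(1 − 1/γ²) = √(1 − 1/4.96154²) = 0.9795

β ≈ 0.9795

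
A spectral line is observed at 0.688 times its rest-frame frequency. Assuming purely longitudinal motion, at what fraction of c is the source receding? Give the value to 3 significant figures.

f_obs/f_src = √((1−β)/(1+β)) = 0.688  ⇒  (1−β)/(1+β) = 0.47334
β = |1 − D²|/(1 + D²) = |1 − 0.47334|/(1 + 0.47334) = 0.357

β ≈ 0.357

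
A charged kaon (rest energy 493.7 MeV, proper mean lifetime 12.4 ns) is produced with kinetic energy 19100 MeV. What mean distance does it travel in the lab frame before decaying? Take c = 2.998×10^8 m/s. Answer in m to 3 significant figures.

γ = 1 + K/(m₀c²) = 1 + 19100/493.7 = 39.687
β = √(1 − 1/γ²) = 0.99968
Dilated lifetime: γτ₀ = 39.687 × 12.4 ns = 492.12 ns
d = βc·γτ₀ = 0.99968 × (2.998×10^8 m/s) × 4.9212×10^-7 s = 147 m

d ≈ 147 m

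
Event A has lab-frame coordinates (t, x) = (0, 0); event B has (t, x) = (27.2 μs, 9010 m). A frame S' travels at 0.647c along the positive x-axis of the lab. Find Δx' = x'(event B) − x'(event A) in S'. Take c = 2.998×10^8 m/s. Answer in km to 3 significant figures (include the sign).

Δx' ≈ 4.90 km

γ = 1/√(1 − 0.647²) = 1.3115
Δx' = γ(Δx − vΔt) = 1.3115 × (9010 m − 0.647×(2.998×10^8 m/s)×27.2×10^-6 s)
= 1.3115 × (3734.0 m) = 4.90 km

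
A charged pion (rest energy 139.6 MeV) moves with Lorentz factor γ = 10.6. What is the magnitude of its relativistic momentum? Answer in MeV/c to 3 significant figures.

β = √(1 − 1/γ²) = √(1 − 1/10.6²) = 0.99554
p = γβm₀c = 10.6 × 0.99554 × 139.6 MeV/c = 1470 MeV/c

p ≈ 1470 MeV/c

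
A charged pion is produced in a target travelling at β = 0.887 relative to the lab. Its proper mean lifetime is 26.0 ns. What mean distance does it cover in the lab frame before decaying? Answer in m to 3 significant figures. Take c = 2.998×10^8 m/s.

γ = 1/√(1 − 0.887²) = 2.1656
Dilated lifetime: Δt = γτ₀ = 2.1656 × 26.0 ns = 56.305 ns
d = vΔt = 0.887c × 56.305 ns = 2.6592×10^8 m/s × 5.6305×10^-8 s = 15.0 m

d ≈ 15.0 m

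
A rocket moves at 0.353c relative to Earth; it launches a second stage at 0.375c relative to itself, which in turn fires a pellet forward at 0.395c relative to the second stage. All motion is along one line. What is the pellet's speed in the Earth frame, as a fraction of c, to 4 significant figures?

u ≈ 0.8277c

Compose boost 2: (0.375 + 0.353)/(1 + 0.375×0.353) = 0.7280/1.13237 = 0.642897
Compose boost 3: (0.395 + 0.642897)/(1 + 0.395×0.642897) = 1.03790/1.25394 = 0.8277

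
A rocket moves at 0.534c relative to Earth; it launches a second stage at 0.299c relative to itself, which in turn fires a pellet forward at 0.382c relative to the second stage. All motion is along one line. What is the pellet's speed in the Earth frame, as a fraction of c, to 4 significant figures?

u ≈ 0.8634c

Compose boost 2: (0.299 + 0.534)/(1 + 0.299×0.534) = 0.8330/1.15967 = 0.718310
Compose boost 3: (0.382 + 0.718310)/(1 + 0.382×0.718310) = 1.10031/1.27439 = 0.8634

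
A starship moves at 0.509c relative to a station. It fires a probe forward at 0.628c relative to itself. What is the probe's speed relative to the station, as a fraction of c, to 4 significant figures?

Relativistic velocity addition: u = (u' + v)/(1 + u'v/c²)
= (0.628 + 0.509)/(1 + 0.628×0.509) = 1.137/1.31965 = 0.8616

u ≈ 0.8616c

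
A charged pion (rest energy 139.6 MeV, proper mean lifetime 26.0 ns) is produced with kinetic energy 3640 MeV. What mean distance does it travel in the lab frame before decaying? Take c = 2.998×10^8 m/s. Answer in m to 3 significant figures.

γ = 1 + K/(m₀c²) = 1 + 3640/139.6 = 27.074
β = √(1 − 1/γ²) = 0.99932
Dilated lifetime: γτ₀ = 27.074 × 26.0 ns = 703.94 ns
d = βc·γτ₀ = 0.99932 × (2.998×10^8 m/s) × 7.0394×10^-7 s = 211 m

d ≈ 211 m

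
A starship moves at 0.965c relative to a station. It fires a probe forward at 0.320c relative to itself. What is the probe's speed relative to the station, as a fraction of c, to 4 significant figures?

u ≈ 0.9818c

Relativistic velocity addition: u = (u' + v)/(1 + u'v/c²)
= (0.320 + 0.965)/(1 + 0.320×0.965) = 1.285/1.30880 = 0.9818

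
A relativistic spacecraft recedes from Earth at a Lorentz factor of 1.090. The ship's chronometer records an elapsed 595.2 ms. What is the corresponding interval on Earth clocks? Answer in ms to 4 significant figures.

Δt ≈ 648.8 ms

γ = 1.090 (given)
Time dilation: Δt = γτ₀ = 1.090 × 595.2 ms = 648.8 ms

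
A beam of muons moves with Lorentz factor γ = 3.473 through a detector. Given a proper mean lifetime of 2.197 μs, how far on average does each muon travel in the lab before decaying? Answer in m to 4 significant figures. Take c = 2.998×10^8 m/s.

β = √(1 − 1/γ²) = √(1 − 1/3.473²) = 0.957650
Dilated lifetime: Δt = γτ₀ = 3.473 × 2.197 μs = 7.63018 μs
d = vΔt = 0.957650c × 7.63018 μs = 2.87103×10^8 m/s × 7.63018×10^-6 s = 2191 m

d ≈ 2191 m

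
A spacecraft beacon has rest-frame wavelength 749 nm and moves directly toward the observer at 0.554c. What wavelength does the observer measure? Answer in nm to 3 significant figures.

λ_obs ≈ 401 nm

Relativistic Doppler: λ_obs = λ_src √((1−β)/(1+β))
= 749 × √(0.44600/1.5540) = 749 × 0.53573 = 401 nm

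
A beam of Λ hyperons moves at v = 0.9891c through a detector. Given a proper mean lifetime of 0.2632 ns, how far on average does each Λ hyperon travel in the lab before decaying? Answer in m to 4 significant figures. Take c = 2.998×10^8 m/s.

γ = 1/√(1 − 0.9891²) = 6.79139
Dilated lifetime: Δt = γτ₀ = 6.79139 × 0.2632 ns = 1.78749 ns
d = vΔt = 0.9891c × 1.78749 ns = 2.96532×10^8 m/s × 1.78749×10^-9 s = 0.5300 m

d ≈ 0.5300 m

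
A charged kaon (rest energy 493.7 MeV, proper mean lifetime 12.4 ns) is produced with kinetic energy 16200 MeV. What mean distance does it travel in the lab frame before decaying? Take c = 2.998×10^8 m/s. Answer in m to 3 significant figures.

d ≈ 126 m

γ = 1 + K/(m₀c²) = 1 + 16200/493.7 = 33.813
β = √(1 − 1/γ²) = 0.99956
Dilated lifetime: γτ₀ = 33.813 × 12.4 ns = 419.29 ns
d = βc·γτ₀ = 0.99956 × (2.998×10^8 m/s) × 4.1929×10^-7 s = 126 m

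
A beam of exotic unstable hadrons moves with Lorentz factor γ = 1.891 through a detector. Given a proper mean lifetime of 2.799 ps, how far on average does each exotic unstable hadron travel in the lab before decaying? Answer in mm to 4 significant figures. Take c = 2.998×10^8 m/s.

β = √(1 − 1/γ²) = √(1 − 1/1.891²) = 0.848734
Dilated lifetime: Δt = γτ₀ = 1.891 × 2.799 ps = 5.29291 ps
d = vΔt = 0.848734c × 5.29291 ps = 2.54450×10^8 m/s × 5.29291×10^-12 s = 1.347 mm

d ≈ 1.347 mm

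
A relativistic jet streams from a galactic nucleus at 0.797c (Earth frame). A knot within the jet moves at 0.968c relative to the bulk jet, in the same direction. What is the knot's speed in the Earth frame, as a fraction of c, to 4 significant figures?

u ≈ 0.9963c

Relativistic velocity addition: u = (u' + v)/(1 + u'v/c²)
= (0.968 + 0.797)/(1 + 0.968×0.797) = 1.765/1.77150 = 0.9963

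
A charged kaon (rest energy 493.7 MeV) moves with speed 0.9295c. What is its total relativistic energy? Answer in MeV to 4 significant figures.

γ = 1/√(1 − 0.9295²) = 2.71133
E = γm₀c² = 2.71133 × 493.7 MeV = 1339 MeV

E ≈ 1339 MeV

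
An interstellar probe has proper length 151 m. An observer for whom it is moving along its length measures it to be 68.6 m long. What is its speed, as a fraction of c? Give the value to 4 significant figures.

γ = L₀/L = 151/68.6 = 2.20117
β = √(1 − 1/γ²) = 0.8908

β ≈ 0.8908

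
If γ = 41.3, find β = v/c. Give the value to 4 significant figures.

β = √(1 − 1/γ²) = √(1 − 1/41.3²) = √(0.999414) = 0.9997

β ≈ 0.9997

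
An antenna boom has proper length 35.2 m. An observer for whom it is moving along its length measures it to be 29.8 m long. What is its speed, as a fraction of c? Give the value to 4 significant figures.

β ≈ 0.5322

γ = L₀/L = 35.2/29.8 = 1.18121
β = √(1 − 1/γ²) = 0.5322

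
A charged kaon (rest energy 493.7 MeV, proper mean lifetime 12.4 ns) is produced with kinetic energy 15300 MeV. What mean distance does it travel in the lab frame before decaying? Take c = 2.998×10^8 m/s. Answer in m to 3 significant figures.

d ≈ 119 m

γ = 1 + K/(m₀c²) = 1 + 15300/493.7 = 31.990
β = √(1 − 1/γ²) = 0.99951
Dilated lifetime: γτ₀ = 31.990 × 12.4 ns = 396.68 ns
d = βc·γτ₀ = 0.99951 × (2.998×10^8 m/s) × 3.9668×10^-7 s = 119 m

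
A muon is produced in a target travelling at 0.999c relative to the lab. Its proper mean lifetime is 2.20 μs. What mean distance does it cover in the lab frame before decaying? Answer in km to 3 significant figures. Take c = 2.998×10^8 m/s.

d ≈ 14.7 km

γ = 1/√(1 − 0.999²) = 22.366
Dilated lifetime: Δt = γτ₀ = 22.366 × 2.20 μs = 49.206 μs
d = vΔt = 0.999c × 49.206 μs = 2.9950×10^8 m/s × 4.9206×10^-5 s = 14.7 km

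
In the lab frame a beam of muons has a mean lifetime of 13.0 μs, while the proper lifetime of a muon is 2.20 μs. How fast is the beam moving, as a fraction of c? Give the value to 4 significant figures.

γ = Δt/τ₀ = 13.0/2.20 = 5.90909
β = √(1 − 1/γ²) = √(1 − 1/5.90909²) = 0.9856

β ≈ 0.9856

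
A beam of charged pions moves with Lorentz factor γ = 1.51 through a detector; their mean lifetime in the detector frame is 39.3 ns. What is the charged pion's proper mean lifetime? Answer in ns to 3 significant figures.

τ₀ ≈ 26.0 ns

γ = 1.51 (given)
Proper time: τ₀ = Δt/γ = 39.3/1.51 = 26.0 ns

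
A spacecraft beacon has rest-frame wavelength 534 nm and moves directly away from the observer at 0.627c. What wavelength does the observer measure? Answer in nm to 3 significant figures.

Relativistic Doppler: λ_obs = λ_src √((1+β)/(1−β))
= 534 × √(1.6270/0.37300) = 534 × 2.0885 = 1120 nm

λ_obs ≈ 1120 nm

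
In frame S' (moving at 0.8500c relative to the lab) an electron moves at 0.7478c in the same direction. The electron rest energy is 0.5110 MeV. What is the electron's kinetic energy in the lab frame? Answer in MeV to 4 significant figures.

K ≈ 1.879 MeV

u_lab = (0.7478 + 0.8500)/(1 + 0.7478×0.8500) = 0.9768713
γ = 1/√(1 − 0.9768713²) = 4.67665
K = (γ − 1)m₀c² = (4.67665 − 1) × 0.5110 = 3.67665 × 0.5110 = 1.879 MeV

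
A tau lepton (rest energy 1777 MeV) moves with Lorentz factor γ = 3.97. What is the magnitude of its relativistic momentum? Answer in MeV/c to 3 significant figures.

p ≈ 6830 MeV/c

β = √(1 − 1/γ²) = √(1 − 1/3.97²) = 0.96776
p = γβm₀c = 3.97 × 0.96776 × 1777 MeV/c = 6830 MeV/c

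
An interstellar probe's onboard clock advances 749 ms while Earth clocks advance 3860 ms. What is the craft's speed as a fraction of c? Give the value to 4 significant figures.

γ = Δt/τ₀ = 3860/749 = 5.15354
β = √(1 − 1/γ²) = √(1 − 1/5.15354²) = 0.9810

β ≈ 0.9810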